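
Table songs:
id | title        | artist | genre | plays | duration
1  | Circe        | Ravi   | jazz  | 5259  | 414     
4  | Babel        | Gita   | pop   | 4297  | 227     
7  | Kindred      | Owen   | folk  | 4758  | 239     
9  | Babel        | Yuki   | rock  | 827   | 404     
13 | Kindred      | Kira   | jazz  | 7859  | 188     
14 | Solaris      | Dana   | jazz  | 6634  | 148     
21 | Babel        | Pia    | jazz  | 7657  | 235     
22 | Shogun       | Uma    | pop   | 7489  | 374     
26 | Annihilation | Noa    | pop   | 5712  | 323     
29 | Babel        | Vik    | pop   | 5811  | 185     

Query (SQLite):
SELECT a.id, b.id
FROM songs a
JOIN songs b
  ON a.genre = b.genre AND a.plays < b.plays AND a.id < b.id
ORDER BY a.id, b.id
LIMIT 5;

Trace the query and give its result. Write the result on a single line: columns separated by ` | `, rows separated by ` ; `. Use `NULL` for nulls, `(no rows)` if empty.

Pairs (a,b) with same genre, a.plays < b.plays, a.id < b.id.
genre groups: folk:{7} jazz:{1,13,14,21} pop:{4,22,26,29} rock:{9}
Ordered by (a.id, b.id); first 5.

1 | 13 ; 1 | 14 ; 1 | 21 ; 4 | 22 ; 4 | 26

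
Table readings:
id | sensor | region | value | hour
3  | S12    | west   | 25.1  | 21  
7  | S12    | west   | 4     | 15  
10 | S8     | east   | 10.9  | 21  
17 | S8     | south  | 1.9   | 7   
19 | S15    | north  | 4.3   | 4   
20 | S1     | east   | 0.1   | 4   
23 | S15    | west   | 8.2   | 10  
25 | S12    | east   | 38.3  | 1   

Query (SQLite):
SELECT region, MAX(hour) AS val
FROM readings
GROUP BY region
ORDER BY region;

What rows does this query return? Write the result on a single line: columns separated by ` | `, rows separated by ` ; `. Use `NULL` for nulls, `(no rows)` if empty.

east | 21 ; north | 4 ; south | 7 ; west | 21

Partition readings by region; compute MAX(hour) within each group.
  east: ids {10, 20, 25} → MAX(hour)=21
  north: ids {19} → MAX(hour)=4
  south: ids {17} → MAX(hour)=7
  west: ids {3, 7, 23} → MAX(hour)=21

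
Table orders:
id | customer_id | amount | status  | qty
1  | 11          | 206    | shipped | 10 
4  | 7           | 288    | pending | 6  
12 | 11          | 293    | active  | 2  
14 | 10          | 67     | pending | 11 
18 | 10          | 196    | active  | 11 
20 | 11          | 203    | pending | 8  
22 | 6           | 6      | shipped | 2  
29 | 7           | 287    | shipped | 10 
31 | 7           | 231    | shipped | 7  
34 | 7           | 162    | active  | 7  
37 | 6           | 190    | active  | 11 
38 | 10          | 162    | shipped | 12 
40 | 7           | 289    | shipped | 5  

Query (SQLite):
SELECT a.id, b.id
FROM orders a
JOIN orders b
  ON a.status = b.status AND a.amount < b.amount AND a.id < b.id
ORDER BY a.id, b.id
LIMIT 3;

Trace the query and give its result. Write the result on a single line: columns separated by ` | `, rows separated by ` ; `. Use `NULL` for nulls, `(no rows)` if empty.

1 | 29 ; 1 | 31 ; 1 | 40

Pairs (a,b) with same status, a.amount < b.amount, a.id < b.id.
status groups: active:{12,18,34,37} pending:{4,14,20} shipped:{1,22,29,31,38,40}
Ordered by (a.id, b.id); first 3.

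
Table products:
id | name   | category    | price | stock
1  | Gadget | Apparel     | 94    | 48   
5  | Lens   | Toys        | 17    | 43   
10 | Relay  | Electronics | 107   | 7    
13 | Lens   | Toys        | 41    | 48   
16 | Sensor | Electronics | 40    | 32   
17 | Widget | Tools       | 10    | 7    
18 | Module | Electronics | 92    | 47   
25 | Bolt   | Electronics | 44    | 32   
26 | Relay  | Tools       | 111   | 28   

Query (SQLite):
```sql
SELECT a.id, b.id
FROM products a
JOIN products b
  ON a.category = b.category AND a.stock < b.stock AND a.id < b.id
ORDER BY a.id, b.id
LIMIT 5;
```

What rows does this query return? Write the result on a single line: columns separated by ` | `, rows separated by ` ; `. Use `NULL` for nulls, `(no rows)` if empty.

Pairs (a,b) with same category, a.stock < b.stock, a.id < b.id.
category groups: Apparel:{1} Electronics:{10,16,18,25} Tools:{17,26} Toys:{5,13}
Ordered by (a.id, b.id); first 5.

5 | 13 ; 10 | 16 ; 10 | 18 ; 10 | 25 ; 16 | 18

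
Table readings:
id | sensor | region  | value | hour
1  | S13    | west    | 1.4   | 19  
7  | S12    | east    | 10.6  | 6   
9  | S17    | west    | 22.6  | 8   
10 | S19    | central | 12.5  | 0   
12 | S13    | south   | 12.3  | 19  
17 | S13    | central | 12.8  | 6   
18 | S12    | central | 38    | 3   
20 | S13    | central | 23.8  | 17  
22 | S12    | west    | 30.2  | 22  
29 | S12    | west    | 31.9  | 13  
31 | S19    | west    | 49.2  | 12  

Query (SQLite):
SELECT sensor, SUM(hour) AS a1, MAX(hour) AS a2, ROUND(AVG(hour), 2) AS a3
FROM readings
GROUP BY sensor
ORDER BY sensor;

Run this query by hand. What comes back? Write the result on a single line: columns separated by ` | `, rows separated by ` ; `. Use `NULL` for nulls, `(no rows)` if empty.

Group readings by sensor.
Per group compute: SUM(hour), MAX(hour), ROUND(AVG(hour), 2).
  S12: ids {7, 18, 22, 29} → SUM(hour)=44, MAX(hour)=22, ROUND(AVG(hour), 2)=11
  S13: ids {1, 12, 17, 20} → SUM(hour)=61, MAX(hour)=19, ROUND(AVG(hour), 2)=15.25
  S17: ids {9} → SUM(hour)=8, MAX(hour)=8, ROUND(AVG(hour), 2)=8
  S19: ids {10, 31} → SUM(hour)=12, MAX(hour)=12, ROUND(AVG(hour), 2)=6

S12 | 44 | 22 | 11 ; S13 | 61 | 19 | 15.25 ; S17 | 8 | 8 | 8 ; S19 | 12 | 12 | 6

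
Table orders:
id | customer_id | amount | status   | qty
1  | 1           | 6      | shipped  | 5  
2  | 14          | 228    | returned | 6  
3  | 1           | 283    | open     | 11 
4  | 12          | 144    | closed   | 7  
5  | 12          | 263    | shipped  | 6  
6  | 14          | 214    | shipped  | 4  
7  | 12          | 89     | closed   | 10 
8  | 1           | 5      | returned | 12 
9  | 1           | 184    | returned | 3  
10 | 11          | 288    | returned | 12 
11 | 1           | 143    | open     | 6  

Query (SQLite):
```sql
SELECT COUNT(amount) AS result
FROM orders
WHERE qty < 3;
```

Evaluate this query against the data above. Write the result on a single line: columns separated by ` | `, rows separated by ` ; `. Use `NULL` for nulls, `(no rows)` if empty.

0

Rows where qty < 3 → amount values: [].
COUNT(amount) counts non-NULL values → 0.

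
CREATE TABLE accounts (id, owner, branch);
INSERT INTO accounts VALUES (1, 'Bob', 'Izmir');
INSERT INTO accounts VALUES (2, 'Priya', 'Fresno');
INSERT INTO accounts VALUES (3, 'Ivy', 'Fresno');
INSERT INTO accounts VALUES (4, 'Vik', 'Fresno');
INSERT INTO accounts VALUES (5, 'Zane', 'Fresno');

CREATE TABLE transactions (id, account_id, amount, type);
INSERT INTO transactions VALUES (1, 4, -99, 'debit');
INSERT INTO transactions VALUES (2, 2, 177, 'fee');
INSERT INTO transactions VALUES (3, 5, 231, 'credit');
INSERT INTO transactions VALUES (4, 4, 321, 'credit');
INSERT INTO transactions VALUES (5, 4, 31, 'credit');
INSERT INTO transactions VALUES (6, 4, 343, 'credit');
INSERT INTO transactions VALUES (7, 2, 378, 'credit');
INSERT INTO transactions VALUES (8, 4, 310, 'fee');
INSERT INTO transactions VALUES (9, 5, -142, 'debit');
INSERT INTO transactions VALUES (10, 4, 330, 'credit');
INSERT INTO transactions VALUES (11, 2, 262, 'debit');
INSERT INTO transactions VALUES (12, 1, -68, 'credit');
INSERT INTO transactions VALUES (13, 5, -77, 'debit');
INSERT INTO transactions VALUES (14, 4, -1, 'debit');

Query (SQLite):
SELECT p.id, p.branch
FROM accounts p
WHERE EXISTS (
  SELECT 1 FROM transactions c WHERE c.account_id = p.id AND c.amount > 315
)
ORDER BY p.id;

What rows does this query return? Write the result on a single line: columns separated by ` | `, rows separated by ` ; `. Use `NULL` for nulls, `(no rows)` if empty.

2 | Fresno ; 4 | Fresno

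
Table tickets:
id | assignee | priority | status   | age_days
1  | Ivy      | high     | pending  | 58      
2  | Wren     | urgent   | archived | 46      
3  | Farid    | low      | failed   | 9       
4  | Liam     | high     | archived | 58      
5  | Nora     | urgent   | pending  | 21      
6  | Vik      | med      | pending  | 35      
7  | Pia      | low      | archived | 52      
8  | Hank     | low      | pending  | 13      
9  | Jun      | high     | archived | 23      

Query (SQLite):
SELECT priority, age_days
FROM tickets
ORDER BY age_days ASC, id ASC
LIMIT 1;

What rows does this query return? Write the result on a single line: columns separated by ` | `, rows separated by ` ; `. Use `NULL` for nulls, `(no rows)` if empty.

low | 9

Sort by age_days asc, tiebreak id asc: (9, id=3), (13, id=8), (21, id=5), (23, id=9) …. Take first 1.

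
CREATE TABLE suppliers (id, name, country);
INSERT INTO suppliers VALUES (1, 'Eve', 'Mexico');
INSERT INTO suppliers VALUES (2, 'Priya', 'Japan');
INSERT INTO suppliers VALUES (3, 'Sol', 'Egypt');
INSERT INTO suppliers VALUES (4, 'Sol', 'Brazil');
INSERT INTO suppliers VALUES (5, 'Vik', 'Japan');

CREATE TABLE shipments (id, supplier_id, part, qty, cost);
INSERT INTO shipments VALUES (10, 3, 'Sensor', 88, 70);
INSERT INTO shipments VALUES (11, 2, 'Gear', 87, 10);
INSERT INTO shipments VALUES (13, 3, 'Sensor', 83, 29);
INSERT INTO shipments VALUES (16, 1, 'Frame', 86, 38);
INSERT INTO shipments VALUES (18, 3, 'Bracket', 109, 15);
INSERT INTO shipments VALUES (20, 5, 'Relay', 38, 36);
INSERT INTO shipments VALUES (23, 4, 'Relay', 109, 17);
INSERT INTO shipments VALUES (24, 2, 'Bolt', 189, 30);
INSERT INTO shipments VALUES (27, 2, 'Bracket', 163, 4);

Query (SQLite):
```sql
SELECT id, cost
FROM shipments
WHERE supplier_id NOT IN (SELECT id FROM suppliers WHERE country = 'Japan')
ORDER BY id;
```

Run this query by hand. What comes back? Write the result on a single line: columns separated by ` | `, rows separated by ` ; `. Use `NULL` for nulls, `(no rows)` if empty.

Inner query: suppliers.id where country = 'Japan'.
Outer: keep shipments rows whose supplier_id is not in that set.
Inner query → {2, 5}

10 | 70 ; 13 | 29 ; 16 | 38 ; 18 | 15 ; 23 | 17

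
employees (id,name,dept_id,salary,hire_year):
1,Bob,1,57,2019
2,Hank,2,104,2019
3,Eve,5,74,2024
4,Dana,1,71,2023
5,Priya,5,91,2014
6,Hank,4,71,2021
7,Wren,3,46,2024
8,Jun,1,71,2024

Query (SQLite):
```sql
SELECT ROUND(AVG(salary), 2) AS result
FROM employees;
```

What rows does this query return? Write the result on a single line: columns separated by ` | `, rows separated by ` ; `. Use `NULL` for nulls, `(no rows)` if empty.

All salary values: [57, 104, 74, 71, 91, 71, 46, 71].
AVG = 585 / 8 (rounded to 2 dp).

73.13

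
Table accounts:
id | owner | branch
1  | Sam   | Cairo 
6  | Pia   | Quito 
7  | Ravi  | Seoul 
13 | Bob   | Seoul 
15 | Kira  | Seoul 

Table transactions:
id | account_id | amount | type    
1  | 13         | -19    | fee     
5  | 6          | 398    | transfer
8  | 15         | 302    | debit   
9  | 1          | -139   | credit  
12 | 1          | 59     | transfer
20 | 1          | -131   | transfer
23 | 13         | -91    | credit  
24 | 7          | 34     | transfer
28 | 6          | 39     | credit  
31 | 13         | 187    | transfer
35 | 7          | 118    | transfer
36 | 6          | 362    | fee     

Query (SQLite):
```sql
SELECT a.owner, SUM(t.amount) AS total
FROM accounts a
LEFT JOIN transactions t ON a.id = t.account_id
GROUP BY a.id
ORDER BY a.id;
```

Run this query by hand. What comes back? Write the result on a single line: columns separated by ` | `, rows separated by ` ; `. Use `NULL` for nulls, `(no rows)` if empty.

LEFT JOIN keeps every accounts row; unmatched ones get NULL for transactions columns.
Group by accounts.id and compute SUM(t.amount). SUM over an all-NULL group is NULL.
  1: ids {9, 12, 20} → SUM(t.amount)=-211
  6: ids {5, 28, 36} → SUM(t.amount)=799
  7: ids {24, 35} → SUM(t.amount)=152
  13: ids {1, 23, 31} → SUM(t.amount)=77
  15: ids {8} → SUM(t.amount)=302

Sam | -211 ; Pia | 799 ; Ravi | 152 ; Bob | 77 ; Kira | 302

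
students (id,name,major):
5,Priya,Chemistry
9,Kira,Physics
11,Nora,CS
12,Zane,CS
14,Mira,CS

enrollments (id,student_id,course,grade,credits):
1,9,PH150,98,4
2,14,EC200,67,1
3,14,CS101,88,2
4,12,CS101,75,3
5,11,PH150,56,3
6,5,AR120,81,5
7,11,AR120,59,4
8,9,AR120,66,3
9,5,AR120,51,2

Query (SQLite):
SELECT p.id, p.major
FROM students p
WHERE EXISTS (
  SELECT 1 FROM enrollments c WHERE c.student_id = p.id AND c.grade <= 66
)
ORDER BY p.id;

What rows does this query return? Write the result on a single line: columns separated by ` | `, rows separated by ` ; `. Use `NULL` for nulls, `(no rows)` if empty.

For each students row, check whether any enrollments with matching student_id has grade <= 66.
Keep rows where that is true.

5 | Chemistry ; 9 | Physics ; 11 | CS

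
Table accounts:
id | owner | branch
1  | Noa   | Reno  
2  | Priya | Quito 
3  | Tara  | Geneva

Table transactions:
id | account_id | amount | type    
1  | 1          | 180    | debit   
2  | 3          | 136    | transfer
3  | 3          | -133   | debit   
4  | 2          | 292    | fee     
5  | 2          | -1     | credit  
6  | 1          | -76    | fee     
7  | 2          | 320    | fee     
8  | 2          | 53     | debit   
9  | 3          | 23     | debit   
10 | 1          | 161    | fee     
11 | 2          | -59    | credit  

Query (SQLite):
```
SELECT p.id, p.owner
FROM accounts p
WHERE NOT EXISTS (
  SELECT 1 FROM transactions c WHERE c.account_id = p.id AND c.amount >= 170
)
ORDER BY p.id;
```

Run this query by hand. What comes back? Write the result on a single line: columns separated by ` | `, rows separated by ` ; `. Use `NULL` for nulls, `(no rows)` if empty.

3 | Tara

For each accounts row, check whether any transactions with matching account_id has amount >= 170.
Keep rows where that is false.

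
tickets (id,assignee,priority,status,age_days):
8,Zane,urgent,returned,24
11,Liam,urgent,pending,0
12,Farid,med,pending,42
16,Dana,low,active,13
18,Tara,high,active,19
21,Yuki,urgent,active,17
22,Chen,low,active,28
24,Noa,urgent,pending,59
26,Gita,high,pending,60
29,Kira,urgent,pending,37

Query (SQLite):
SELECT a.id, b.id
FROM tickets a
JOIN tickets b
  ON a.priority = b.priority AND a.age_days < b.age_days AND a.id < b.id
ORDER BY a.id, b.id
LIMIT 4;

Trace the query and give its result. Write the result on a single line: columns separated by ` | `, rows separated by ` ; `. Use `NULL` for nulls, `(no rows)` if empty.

8 | 24 ; 8 | 29 ; 11 | 21 ; 11 | 24

Pairs (a,b) with same priority, a.age_days < b.age_days, a.id < b.id.
priority groups: high:{18,26} low:{16,22} med:{12} urgent:{8,11,21,24,29}
Ordered by (a.id, b.id); first 4.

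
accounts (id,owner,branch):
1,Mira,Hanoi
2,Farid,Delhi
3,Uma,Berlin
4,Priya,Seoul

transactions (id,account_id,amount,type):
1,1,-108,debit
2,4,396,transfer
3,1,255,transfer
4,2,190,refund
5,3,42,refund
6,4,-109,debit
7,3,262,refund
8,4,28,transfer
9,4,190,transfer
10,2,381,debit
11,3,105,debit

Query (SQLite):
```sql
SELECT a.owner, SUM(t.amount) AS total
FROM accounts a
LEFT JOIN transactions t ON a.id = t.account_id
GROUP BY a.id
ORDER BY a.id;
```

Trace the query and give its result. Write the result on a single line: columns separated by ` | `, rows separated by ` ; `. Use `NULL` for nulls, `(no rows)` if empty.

Mira | 147 ; Farid | 571 ; Uma | 409 ; Priya | 505

LEFT JOIN keeps every accounts row; unmatched ones get NULL for transactions columns.
Group by accounts.id and compute SUM(t.amount). SUM over an all-NULL group is NULL.
  1: ids {1, 3} → SUM(t.amount)=147
  2: ids {4, 10} → SUM(t.amount)=571
  3: ids {5, 7, 11} → SUM(t.amount)=409
  4: ids {2, 6, 8, 9} → SUM(t.amount)=505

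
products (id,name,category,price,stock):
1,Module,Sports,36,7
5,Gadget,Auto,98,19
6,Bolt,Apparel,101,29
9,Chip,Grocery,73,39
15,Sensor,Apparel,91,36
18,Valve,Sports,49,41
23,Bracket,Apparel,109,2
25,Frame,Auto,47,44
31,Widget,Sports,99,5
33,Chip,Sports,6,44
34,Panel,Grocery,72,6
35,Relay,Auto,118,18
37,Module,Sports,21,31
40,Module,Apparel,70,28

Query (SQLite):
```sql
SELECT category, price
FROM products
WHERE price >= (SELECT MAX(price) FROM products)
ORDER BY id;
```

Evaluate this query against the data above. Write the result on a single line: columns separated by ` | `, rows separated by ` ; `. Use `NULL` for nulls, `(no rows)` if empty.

Scalar subquery: MAX(price) over all products rows = 118.
Keep rows where price >= that value.

Auto | 118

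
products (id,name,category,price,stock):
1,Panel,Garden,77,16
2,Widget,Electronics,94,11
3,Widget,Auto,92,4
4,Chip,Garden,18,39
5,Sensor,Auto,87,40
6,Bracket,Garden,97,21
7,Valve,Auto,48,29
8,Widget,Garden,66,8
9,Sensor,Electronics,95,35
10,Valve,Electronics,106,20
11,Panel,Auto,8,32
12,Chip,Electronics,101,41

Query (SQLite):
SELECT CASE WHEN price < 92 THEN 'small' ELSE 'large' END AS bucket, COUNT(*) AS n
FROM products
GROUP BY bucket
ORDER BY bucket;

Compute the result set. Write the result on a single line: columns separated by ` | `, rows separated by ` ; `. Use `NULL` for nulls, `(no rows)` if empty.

Bucket rows by price < 92 → 'small' else 'large'; count each bucket.

large | 6 ; small | 6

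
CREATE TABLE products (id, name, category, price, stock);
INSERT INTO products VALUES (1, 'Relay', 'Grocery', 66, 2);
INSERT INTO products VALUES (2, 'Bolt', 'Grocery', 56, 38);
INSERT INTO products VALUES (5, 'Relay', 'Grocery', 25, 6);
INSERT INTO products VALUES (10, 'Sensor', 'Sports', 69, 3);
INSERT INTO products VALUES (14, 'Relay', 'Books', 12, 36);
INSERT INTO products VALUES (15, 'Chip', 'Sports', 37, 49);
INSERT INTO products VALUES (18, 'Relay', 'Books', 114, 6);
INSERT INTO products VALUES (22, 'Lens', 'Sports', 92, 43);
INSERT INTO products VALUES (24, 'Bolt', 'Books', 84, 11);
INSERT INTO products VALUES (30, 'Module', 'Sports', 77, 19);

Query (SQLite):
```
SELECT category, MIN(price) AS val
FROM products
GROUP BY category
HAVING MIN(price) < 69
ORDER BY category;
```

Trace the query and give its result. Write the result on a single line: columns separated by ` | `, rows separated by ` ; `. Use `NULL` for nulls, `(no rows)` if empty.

Partition products by category; compute MIN(price) within each group.
HAVING: keep groups where MIN(price) < 69.
  Books: ids {14, 18, 24} → MIN(price)=12
  Grocery: ids {1, 2, 5} → MIN(price)=25
  Sports: ids {10, 15, 22, 30} → MIN(price)=37

Books | 12 ; Grocery | 25 ; Sports | 37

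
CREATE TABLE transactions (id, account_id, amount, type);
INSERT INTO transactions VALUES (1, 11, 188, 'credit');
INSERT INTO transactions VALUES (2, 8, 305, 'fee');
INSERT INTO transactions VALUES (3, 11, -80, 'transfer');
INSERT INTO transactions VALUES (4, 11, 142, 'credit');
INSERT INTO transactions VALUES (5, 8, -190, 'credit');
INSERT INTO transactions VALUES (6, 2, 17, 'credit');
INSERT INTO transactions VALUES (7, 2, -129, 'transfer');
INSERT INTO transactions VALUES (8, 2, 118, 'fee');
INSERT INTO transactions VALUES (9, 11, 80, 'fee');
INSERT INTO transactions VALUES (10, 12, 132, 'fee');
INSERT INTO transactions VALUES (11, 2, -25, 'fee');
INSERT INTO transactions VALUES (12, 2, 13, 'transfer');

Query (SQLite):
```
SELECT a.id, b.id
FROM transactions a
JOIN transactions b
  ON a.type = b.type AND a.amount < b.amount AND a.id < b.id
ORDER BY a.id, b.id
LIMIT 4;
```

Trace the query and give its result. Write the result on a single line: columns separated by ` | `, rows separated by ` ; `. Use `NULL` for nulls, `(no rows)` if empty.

Pairs (a,b) with same type, a.amount < b.amount, a.id < b.id.
type groups: credit:{1,4,5,6} fee:{2,8,9,10,11} transfer:{3,7,12}
Ordered by (a.id, b.id); first 4.

3 | 12 ; 5 | 6 ; 7 | 12 ; 8 | 10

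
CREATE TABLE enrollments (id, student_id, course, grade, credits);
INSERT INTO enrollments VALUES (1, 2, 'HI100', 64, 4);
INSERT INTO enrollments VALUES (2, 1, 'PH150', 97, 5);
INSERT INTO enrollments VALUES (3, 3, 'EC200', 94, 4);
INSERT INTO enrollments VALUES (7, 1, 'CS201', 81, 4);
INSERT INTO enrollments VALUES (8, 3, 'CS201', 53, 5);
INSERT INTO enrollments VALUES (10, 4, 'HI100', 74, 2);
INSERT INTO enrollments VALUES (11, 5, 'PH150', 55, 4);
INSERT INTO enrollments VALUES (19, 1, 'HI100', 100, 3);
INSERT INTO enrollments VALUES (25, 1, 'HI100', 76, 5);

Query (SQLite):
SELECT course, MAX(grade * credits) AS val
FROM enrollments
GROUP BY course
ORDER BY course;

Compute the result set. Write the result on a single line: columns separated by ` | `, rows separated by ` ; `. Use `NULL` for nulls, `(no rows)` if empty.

CS201 | 324 ; EC200 | 376 ; HI100 | 380 ; PH150 | 485

For each row compute grade * credits.
Group by course; take MAX of the expression per group.
  CS201: ids {7, 8} → MAX(grade * credits)=324
  EC200: ids {3} → MAX(grade * credits)=376
  HI100: ids {1, 10, 19, 25} → MAX(grade * credits)=380
  PH150: ids {2, 11} → MAX(grade * credits)=485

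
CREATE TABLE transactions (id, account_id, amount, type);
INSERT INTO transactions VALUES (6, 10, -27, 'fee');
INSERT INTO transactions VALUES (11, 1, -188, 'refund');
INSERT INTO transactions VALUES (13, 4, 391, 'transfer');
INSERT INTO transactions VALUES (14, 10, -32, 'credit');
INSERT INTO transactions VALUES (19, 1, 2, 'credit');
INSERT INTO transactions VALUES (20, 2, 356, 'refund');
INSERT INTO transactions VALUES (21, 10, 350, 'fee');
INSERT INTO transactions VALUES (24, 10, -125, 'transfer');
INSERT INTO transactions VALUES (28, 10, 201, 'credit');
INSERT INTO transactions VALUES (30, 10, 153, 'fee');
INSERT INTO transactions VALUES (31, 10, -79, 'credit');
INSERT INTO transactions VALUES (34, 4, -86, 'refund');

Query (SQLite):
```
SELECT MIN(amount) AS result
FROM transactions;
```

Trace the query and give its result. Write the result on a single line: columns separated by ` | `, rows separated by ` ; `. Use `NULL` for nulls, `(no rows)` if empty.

-188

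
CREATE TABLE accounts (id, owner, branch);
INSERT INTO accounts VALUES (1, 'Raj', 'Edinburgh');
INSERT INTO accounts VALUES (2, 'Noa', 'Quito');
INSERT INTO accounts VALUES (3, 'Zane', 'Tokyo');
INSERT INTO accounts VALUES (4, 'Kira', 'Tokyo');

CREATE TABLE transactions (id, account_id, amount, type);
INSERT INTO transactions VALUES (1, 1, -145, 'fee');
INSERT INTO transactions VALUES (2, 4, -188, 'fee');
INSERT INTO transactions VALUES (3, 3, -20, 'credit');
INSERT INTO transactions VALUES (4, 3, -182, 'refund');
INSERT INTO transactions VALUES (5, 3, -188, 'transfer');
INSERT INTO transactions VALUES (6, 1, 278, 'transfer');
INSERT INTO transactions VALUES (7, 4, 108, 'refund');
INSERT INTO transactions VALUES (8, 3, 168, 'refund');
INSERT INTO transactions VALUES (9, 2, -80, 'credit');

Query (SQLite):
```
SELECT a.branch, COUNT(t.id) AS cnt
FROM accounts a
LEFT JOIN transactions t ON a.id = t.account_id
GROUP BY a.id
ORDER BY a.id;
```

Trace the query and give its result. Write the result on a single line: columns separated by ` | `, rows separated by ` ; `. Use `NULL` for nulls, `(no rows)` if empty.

Edinburgh | 2 ; Quito | 1 ; Tokyo | 4 ; Tokyo | 2

LEFT JOIN keeps every accounts row; unmatched ones get NULL for transactions columns.
Group by accounts.id and compute COUNT(t.id). COUNT(col) of an all-NULL group is 0.
  1: ids {1, 6} → COUNT(t.id)=2
  2: ids {9} → COUNT(t.id)=1
  3: ids {3, 4, 5, 8} → COUNT(t.id)=4
  4: ids {2, 7} → COUNT(t.id)=2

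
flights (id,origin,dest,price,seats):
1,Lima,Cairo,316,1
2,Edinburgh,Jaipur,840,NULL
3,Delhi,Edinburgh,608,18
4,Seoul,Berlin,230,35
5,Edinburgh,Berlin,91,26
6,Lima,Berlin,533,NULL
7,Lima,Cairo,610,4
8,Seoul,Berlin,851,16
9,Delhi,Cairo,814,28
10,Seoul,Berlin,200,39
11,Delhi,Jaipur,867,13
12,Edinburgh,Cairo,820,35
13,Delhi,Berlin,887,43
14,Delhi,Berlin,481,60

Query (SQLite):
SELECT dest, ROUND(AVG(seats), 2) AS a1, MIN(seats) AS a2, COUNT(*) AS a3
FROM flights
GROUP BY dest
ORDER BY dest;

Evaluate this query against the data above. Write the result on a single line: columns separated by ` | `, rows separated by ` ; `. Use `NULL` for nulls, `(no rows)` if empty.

Berlin | 36.5 | 16 | 7 ; Cairo | 17 | 1 | 4 ; Edinburgh | 18 | 18 | 1 ; Jaipur | 13 | 13 | 2

Group flights by dest.
Per group compute: ROUND(AVG(seats), 2), MIN(seats), COUNT(*).
  Berlin: ids {4, 5, 6, 8, 10, 13, 14} → ROUND(AVG(seats), 2)=36.5, MIN(seats)=16, COUNT(*)=7
  Cairo: ids {1, 7, 9, 12} → ROUND(AVG(seats), 2)=17, MIN(seats)=1, COUNT(*)=4
  Edinburgh: ids {3} → ROUND(AVG(seats), 2)=18, MIN(seats)=18, COUNT(*)=1
  Jaipur: ids {2, 11} → ROUND(AVG(seats), 2)=13, MIN(seats)=13, COUNT(*)=2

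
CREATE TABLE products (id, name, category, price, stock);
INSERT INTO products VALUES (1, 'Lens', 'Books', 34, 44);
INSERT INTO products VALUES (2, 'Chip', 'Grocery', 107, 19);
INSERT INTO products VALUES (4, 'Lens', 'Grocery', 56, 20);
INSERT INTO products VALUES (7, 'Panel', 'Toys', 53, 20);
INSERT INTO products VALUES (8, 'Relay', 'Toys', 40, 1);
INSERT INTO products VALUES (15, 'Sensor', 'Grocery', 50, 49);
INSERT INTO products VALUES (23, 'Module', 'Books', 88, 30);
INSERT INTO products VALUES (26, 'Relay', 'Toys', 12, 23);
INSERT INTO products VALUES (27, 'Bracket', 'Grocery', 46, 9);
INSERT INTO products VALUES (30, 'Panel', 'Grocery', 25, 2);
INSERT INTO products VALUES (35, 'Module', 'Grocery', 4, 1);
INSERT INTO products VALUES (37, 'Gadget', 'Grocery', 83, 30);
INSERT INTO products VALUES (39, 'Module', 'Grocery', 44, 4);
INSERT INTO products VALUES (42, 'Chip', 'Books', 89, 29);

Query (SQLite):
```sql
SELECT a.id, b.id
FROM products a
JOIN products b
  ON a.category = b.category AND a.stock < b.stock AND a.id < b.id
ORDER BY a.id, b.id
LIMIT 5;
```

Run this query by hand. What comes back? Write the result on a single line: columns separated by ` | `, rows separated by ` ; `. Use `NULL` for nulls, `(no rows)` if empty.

2 | 4 ; 2 | 15 ; 2 | 37 ; 4 | 15 ; 4 | 37

Pairs (a,b) with same category, a.stock < b.stock, a.id < b.id.
category groups: Books:{1,23,42} Grocery:{2,4,15,27,30,35,37,39} Toys:{7,8,26}
Ordered by (a.id, b.id); first 5.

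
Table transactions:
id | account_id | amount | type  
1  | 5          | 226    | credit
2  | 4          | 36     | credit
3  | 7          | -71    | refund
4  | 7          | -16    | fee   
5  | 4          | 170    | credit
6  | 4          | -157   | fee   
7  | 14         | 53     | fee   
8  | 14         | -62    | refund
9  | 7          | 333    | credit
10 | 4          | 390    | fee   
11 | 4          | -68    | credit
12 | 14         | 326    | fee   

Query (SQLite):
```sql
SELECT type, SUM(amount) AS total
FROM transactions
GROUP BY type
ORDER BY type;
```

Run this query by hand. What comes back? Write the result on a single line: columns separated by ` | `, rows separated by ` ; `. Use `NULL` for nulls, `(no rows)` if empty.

credit | 697 ; fee | 596 ; refund | -133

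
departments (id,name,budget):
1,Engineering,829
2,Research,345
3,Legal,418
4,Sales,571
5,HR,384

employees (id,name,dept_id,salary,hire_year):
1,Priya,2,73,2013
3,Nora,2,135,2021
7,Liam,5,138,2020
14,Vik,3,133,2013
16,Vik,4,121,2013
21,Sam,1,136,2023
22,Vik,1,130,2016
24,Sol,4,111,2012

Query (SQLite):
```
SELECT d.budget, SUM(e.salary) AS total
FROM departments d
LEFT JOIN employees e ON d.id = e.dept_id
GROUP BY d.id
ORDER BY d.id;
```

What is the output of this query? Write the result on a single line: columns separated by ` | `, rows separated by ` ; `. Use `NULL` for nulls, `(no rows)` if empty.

LEFT JOIN keeps every departments row; unmatched ones get NULL for employees columns.
Group by departments.id and compute SUM(e.salary). SUM over an all-NULL group is NULL.
  1: ids {21, 22} → SUM(e.salary)=266
  2: ids {1, 3} → SUM(e.salary)=208
  3: ids {14} → SUM(e.salary)=133
  4: ids {16, 24} → SUM(e.salary)=232
  5: ids {7} → SUM(e.salary)=138

829 | 266 ; 345 | 208 ; 418 | 133 ; 571 | 232 ; 384 | 138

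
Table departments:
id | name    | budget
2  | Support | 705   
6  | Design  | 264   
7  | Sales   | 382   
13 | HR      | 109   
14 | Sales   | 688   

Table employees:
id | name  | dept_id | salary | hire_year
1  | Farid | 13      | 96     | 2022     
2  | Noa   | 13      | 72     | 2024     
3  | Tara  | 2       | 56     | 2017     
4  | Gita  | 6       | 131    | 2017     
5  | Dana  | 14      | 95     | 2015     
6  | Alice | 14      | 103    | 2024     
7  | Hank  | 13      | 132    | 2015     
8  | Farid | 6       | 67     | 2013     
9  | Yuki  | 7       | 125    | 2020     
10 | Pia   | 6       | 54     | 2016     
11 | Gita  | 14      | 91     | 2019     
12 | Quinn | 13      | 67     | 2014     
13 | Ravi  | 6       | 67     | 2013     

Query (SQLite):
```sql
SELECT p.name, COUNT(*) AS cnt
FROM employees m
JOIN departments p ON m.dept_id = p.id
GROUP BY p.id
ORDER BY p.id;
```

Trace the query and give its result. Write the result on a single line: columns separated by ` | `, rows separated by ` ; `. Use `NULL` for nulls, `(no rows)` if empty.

Support | 1 ; Design | 4 ; Sales | 1 ; HR | 4 ; Sales | 3

Join each employees row to its departments via dept_id.
Group joined rows by departments.id; compute COUNT(*) per group.
  2: ids {3} → COUNT(*)=1
  6: ids {4, 8, 10, 13} → COUNT(*)=4
  7: ids {9} → COUNT(*)=1
  13: ids {1, 2, 7, 12} → COUNT(*)=4
  14: ids {5, 6, 11} → COUNT(*)=3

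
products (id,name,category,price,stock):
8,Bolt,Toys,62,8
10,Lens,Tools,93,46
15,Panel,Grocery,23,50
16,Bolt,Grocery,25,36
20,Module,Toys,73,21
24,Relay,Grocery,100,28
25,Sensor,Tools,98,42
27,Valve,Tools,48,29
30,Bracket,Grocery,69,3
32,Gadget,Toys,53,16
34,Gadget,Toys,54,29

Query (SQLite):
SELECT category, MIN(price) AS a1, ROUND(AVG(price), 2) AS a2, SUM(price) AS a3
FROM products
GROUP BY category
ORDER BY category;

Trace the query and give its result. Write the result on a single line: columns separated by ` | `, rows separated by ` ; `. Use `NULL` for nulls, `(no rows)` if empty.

Grocery | 23 | 54.25 | 217 ; Tools | 48 | 79.67 | 239 ; Toys | 53 | 60.5 | 242

Group products by category.
Per group compute: MIN(price), ROUND(AVG(price), 2), SUM(price).
  Grocery: ids {15, 16, 24, 30} → MIN(price)=23, ROUND(AVG(price), 2)=54.25, SUM(price)=217
  Tools: ids {10, 25, 27} → MIN(price)=48, ROUND(AVG(price), 2)=79.67, SUM(price)=239
  Toys: ids {8, 20, 32, 34} → MIN(price)=53, ROUND(AVG(price), 2)=60.5, SUM(price)=242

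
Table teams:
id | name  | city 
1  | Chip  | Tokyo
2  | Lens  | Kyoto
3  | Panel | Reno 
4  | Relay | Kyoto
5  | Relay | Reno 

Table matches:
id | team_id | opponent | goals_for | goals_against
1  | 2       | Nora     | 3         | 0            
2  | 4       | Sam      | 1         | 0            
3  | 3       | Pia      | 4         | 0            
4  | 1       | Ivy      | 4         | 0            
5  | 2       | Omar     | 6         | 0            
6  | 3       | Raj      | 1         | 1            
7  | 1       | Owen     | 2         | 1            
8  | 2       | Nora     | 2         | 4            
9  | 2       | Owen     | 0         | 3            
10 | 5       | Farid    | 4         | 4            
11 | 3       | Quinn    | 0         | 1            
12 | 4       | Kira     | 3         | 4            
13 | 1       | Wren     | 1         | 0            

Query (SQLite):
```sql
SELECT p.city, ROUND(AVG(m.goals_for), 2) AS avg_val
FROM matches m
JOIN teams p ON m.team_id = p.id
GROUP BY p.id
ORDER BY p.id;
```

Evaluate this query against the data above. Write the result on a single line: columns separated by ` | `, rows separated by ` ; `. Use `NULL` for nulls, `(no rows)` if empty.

Tokyo | 2.33 ; Kyoto | 2.75 ; Reno | 1.67 ; Kyoto | 2 ; Reno | 4

Join each matches row to its teams via team_id.
Group joined rows by teams.id; compute ROUND(AVG(m.goals_for), 2) per group.
  1: ids {4, 7, 13} → ROUND(AVG(m.goals_for), 2)=2.33
  2: ids {1, 5, 8, 9} → ROUND(AVG(m.goals_for), 2)=2.75
  3: ids {3, 6, 11} → ROUND(AVG(m.goals_for), 2)=1.67
  4: ids {2, 12} → ROUND(AVG(m.goals_for), 2)=2
  5: ids {10} → ROUND(AVG(m.goals_for), 2)=4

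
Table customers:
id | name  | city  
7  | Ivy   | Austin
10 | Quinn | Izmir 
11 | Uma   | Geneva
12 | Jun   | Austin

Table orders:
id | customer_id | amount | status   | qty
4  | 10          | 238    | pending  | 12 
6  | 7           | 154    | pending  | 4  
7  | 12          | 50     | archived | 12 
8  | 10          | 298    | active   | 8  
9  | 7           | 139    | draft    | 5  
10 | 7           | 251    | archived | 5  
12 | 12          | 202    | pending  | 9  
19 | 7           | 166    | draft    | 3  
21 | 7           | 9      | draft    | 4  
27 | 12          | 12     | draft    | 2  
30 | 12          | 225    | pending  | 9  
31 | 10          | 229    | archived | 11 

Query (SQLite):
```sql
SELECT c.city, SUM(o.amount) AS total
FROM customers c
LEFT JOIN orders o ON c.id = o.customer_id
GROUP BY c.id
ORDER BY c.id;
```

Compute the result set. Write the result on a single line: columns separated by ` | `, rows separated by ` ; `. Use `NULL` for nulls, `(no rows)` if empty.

LEFT JOIN keeps every customers row; unmatched ones get NULL for orders columns.
Group by customers.id and compute SUM(o.amount). SUM over an all-NULL group is NULL.
  7: ids {6, 9, 10, 19, 21} → SUM(o.amount)=719
  10: ids {4, 8, 31} → SUM(o.amount)=765
  11: ids {—} → SUM(o.amount)=NULL
  12: ids {7, 12, 27, 30} → SUM(o.amount)=489

Austin | 719 ; Izmir | 765 ; Geneva | NULL ; Austin | 489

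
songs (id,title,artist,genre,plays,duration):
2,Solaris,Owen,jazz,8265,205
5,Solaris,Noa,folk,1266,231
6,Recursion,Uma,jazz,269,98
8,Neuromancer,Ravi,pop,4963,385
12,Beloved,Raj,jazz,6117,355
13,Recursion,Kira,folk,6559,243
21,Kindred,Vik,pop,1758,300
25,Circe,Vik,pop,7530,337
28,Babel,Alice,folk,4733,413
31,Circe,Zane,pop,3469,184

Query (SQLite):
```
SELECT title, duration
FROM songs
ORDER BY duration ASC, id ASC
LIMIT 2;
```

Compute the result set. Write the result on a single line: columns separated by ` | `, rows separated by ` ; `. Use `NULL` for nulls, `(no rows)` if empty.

Recursion | 98 ; Circe | 184

Sort by duration asc, tiebreak id asc: (98, id=6), (184, id=31), (205, id=2), (231, id=5), (243, id=13) …. Take first 2.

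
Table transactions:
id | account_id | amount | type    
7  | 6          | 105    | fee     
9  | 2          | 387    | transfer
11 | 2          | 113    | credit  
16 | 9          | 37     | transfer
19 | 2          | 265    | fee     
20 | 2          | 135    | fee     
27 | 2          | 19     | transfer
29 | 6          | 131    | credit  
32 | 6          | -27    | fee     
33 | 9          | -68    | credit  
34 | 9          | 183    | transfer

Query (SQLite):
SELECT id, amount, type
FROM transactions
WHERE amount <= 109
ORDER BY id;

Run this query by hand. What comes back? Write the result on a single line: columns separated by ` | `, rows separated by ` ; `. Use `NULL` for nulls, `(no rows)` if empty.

amount <= 109: ids {7, 16, 27, 32, 33}

7 | 105 | fee ; 16 | 37 | transfer ; 27 | 19 | transfer ; 32 | -27 | fee ; 33 | -68 | credit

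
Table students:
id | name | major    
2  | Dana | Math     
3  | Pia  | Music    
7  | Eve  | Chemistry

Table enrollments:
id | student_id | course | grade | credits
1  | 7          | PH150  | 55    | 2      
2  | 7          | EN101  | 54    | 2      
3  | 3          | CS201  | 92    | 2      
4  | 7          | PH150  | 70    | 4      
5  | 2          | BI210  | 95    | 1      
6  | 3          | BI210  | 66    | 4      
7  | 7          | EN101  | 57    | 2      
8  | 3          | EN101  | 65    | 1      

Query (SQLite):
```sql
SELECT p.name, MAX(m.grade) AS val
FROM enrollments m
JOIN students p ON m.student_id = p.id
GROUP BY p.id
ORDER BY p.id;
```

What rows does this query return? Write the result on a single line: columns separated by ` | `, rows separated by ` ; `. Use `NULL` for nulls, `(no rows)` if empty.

Dana | 95 ; Pia | 92 ; Eve | 70

Join each enrollments row to its students via student_id.
Group joined rows by students.id; compute MAX(m.grade) per group.
  2: ids {5} → MAX(m.grade)=95
  3: ids {3, 6, 8} → MAX(m.grade)=92
  7: ids {1, 2, 4, 7} → MAX(m.grade)=70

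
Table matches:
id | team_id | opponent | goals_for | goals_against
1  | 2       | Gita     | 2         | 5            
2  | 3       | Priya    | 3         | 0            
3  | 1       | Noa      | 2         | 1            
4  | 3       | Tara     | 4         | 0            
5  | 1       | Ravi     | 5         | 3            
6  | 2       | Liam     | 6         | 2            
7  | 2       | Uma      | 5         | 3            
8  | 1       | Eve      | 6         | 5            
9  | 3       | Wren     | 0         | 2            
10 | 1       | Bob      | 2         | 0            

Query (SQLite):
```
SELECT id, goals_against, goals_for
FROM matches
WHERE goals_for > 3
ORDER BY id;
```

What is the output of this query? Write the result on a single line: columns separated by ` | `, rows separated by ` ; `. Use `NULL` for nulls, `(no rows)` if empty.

4 | 0 | 4 ; 5 | 3 | 5 ; 6 | 2 | 6 ; 7 | 3 | 5 ; 8 | 5 | 6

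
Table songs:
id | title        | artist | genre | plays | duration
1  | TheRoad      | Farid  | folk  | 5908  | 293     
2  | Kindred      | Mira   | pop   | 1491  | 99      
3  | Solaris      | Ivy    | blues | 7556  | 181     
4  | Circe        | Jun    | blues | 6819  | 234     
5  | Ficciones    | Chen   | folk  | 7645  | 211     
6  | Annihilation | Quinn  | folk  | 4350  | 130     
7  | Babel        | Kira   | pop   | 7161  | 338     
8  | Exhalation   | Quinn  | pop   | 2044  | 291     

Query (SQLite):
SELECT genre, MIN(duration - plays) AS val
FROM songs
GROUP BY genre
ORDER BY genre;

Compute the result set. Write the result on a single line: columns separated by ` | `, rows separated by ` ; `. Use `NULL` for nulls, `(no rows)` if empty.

For each row compute duration - plays.
Group by genre; take MIN of the expression per group.
  blues: ids {3, 4} → MIN(duration - plays)=-7375
  folk: ids {1, 5, 6} → MIN(duration - plays)=-7434
  pop: ids {2, 7, 8} → MIN(duration - plays)=-6823

blues | -7375 ; folk | -7434 ; pop | -6823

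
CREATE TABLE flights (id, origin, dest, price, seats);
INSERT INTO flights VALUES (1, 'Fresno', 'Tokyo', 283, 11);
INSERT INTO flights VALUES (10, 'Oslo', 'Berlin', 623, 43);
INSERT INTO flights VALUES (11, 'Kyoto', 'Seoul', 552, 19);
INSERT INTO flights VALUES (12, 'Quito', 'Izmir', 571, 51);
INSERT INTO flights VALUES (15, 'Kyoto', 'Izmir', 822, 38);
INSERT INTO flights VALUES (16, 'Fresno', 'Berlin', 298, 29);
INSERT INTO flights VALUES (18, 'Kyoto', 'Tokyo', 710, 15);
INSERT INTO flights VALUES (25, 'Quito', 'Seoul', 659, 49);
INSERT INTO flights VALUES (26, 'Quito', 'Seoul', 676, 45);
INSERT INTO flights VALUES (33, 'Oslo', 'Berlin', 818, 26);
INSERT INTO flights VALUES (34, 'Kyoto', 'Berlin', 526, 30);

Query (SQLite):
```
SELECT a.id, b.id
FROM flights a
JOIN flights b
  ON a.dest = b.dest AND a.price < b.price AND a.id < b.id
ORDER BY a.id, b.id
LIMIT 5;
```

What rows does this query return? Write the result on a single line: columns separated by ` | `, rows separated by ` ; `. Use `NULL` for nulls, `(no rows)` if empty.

Pairs (a,b) with same dest, a.price < b.price, a.id < b.id.
dest groups: Berlin:{10,16,33,34} Izmir:{12,15} Seoul:{11,25,26} Tokyo:{1,18}
Ordered by (a.id, b.id); first 5.

1 | 18 ; 10 | 33 ; 11 | 25 ; 11 | 26 ; 12 | 15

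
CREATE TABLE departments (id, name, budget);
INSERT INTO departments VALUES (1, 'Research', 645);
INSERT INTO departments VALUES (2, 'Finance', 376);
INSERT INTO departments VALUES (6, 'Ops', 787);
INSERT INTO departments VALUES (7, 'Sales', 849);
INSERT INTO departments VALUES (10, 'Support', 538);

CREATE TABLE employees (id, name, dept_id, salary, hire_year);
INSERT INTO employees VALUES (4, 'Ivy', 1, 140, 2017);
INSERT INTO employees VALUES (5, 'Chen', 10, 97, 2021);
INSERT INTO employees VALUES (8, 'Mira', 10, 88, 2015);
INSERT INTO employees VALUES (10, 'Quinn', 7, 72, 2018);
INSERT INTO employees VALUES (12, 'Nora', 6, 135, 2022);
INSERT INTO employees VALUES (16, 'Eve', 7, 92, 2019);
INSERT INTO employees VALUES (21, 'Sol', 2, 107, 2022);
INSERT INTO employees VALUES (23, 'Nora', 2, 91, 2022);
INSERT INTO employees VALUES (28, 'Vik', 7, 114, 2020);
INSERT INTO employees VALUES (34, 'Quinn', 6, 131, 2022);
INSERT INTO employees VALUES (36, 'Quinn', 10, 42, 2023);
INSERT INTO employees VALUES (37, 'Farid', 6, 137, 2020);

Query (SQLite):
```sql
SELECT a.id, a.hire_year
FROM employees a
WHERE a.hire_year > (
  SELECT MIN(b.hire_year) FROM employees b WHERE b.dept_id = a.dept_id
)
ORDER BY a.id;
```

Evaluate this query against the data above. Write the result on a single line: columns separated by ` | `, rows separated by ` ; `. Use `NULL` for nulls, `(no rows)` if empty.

For each employees row a, compute MIN(hire_year) over rows sharing a.dept_id.
Keep row a if a.hire_year > that per-group MIN.
  dept_id=1: MIN(hire_year) = 2017
  dept_id=2: MIN(hire_year) = 2022
  dept_id=6: MIN(hire_year) = 2020
  dept_id=7: MIN(hire_year) = 2018
  dept_id=10: MIN(hire_year) = 2015

5 | 2021 ; 12 | 2022 ; 16 | 2019 ; 28 | 2020 ; 34 | 2022 ; 36 | 2023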